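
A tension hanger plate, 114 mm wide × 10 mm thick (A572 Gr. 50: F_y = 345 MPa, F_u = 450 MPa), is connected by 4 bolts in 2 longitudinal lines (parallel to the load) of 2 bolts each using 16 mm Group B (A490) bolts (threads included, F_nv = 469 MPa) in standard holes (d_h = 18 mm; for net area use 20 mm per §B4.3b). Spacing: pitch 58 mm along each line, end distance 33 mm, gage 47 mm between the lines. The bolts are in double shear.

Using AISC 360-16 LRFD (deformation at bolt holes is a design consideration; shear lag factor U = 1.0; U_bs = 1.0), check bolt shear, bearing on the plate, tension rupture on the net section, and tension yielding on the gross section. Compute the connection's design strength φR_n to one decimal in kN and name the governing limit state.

Bolt shear: A_b = π(16)²/4 = 201.06 mm². φR_n = 0.75 × 469 × 201.06 × 4 × 2 = 565.8 kN.
Bearing (10 mm plate, F_u = 450 MPa): end bolts L_c = 33 − 18/2 = 24, R_n = min(1.2×24×10×450, 2.4×16×10×450) = 129.6 kN/bolt; interior L_c = 58 − 18 = 40, R_n = 172.8 kN/bolt. φR_n = 0.75 × (2×129.6 + 2×172.8) = 453.6 kN.
Tension rupture (net): A_n = (114 − 2×20)×10 = 740 mm² (U = 1.0, A_e = A_n). φR_n = 0.75 × 450 × 740 = 249.8 kN.
Tension yield (gross): A_g = 114×10 = 1140 mm². φR_n = 0.90 × 345 × 1140 = 354.0 kN.
Governing: min(565.8, 453.6, 249.8, 354.0) = 249.8 kN → net-section rupture.

249.8 kN (net-section rupture governs)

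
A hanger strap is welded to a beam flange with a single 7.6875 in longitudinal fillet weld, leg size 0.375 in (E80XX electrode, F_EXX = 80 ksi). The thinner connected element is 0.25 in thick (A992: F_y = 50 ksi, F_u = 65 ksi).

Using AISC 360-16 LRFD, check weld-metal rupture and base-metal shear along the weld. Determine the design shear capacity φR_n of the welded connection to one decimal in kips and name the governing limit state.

56.2 kips (base-metal shear governs)

Weld metal: throat = 0.707×0.375 = 0.26513 in, L = 7.6875 in. φR_n = 0.75 × 0.6 × 80 × 0.26513 × 7.6875 = 73.4 kips.
Base metal shear (0.25 in plate): yield φR_n = 1.0×0.6×50×0.25×7.6875 = 57.7 kips; rupture φR_n = 0.75×0.6×65×0.25×7.6875 = 56.2 kips; take 56.2 kips (rupture).
Governing: min(73.4, 56.2) = 56.2 kips → base-metal shear.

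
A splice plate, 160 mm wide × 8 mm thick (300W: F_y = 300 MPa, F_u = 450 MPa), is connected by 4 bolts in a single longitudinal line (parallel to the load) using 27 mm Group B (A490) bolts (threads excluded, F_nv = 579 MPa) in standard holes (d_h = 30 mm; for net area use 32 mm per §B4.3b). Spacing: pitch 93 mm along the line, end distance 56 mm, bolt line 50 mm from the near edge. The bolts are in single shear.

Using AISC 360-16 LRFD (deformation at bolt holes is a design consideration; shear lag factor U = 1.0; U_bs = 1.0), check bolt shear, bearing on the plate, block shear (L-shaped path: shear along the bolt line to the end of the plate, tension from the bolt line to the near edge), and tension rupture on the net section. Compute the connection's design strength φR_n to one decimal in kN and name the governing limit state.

Bolt shear: A_b = π(27)²/4 = 572.56 mm². φR_n = 0.75 × 579 × 572.56 × 4 × 1 = 994.5 kN.
Bearing (8 mm plate, F_u = 450 MPa): end bolts L_c = 56 − 30/2 = 41, R_n = min(1.2×41×8×450, 2.4×27×8×450) = 177.12 kN/bolt; interior L_c = 93 − 30 = 63, R_n = 233.28 kN/bolt. φR_n = 0.75 × (1×177.12 + 3×233.28) = 657.7 kN.
Block shear: shear path 1×[56+3×93] = 1×335 mm, A_gv = 2680, A_nv = 1×(335 − 3.5×32)×8 = 1784 mm²; tension to near edge: (50 − 0.5×32)×8 = 272 mm². R_n = min(0.6×450×1784, 0.6×300×2680) + 1.0×450×272 = min(481.68, 482.4) + 122.4 = 604.08 kN. φR_n = 0.75 × 604.08 = 453.1 kN.
Tension rupture (net): A_n = (160 − 1×32)×8 = 1024 mm² (U = 1.0, A_e = A_n). φR_n = 0.75 × 450 × 1024 = 345.6 kN.
Governing: min(994.5, 657.7, 453.1, 345.6) = 345.6 kN → net-section rupture.

345.6 kN (net-section rupture governs)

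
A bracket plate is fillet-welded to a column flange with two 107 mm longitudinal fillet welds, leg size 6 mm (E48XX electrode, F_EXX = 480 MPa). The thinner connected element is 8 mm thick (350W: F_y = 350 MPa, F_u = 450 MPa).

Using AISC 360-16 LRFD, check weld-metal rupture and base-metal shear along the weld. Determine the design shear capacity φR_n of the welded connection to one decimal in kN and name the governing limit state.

Weld metal: throat = 0.707×6 = 4.242 mm, L = 2×107 = 214 mm. φR_n = 0.75 × 0.6 × 480 × 4.242 × 214 = 196.1 kN.
Base metal shear (8 mm plate): yield φR_n = 1.0×0.6×350×8×214 = 359.5 kN; rupture φR_n = 0.75×0.6×450×8×214 = 346.7 kN; take 346.7 kN (rupture).
Governing: min(196.1, 346.7) = 196.1 kN → weld metal.

196.1 kN (weld metal governs)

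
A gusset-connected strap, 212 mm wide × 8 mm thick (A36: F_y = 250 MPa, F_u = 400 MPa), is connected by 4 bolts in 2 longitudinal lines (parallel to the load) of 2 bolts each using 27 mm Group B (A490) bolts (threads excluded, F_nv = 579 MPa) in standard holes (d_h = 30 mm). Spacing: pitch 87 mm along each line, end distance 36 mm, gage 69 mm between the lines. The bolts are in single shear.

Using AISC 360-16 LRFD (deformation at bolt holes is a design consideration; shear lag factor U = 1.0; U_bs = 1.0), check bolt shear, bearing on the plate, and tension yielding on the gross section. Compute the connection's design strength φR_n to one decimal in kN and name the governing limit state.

Bolt shear: A_b = π(27)²/4 = 572.56 mm². φR_n = 0.75 × 579 × 572.56 × 4 × 1 = 994.5 kN.
Bearing (8 mm plate, F_u = 400 MPa): end bolts L_c = 36 − 30/2 = 21, R_n = min(1.2×21×8×400, 2.4×27×8×400) = 80.64 kN/bolt; interior L_c = 87 − 30 = 57, R_n = 207.36 kN/bolt. φR_n = 0.75 × (2×80.64 + 2×207.36) = 432.0 kN.
Tension yield (gross): A_g = 212×8 = 1696 mm². φR_n = 0.90 × 250 × 1696 = 381.6 kN.
Governing: min(994.5, 432.0, 381.6) = 381.6 kN → gross-section yield.

381.6 kN (gross-section yield governs)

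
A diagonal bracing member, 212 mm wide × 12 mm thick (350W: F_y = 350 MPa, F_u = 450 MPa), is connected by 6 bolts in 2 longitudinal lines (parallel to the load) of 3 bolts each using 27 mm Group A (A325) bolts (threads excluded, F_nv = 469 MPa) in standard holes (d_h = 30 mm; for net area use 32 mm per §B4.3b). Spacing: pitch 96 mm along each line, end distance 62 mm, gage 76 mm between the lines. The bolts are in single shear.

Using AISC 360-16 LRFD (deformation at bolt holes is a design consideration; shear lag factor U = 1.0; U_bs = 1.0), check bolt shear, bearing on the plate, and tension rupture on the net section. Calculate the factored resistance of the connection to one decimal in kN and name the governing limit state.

599.4 kN (net-section rupture governs)

Bolt shear: A_b = π(27)²/4 = 572.56 mm². φR_n = 0.75 × 469 × 572.56 × 6 × 1 = 1208.4 kN.
Bearing (12 mm plate, F_u = 450 MPa): end bolts L_c = 62 − 30/2 = 47, R_n = min(1.2×47×12×450, 2.4×27×12×450) = 304.56 kN/bolt; interior L_c = 96 − 30 = 66, R_n = 349.92 kN/bolt. φR_n = 0.75 × (2×304.56 + 4×349.92) = 1506.6 kN.
Tension rupture (net): A_n = (212 − 2×32)×12 = 1776 mm² (U = 1.0, A_e = A_n). φR_n = 0.75 × 450 × 1776 = 599.4 kN.
Governing: min(1208.4, 1506.6, 599.4) = 599.4 kN → net-section rupture.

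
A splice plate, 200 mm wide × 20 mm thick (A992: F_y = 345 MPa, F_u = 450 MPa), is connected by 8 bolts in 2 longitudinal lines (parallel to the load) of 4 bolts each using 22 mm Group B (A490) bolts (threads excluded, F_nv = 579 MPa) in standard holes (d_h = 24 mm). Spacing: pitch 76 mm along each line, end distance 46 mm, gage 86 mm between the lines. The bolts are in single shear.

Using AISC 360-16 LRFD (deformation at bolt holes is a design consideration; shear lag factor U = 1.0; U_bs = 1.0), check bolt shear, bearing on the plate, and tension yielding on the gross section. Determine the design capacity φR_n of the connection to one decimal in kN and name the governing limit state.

Bolt shear: A_b = π(22)²/4 = 380.13 mm². φR_n = 0.75 × 579 × 380.13 × 8 × 1 = 1320.6 kN.
Bearing (20 mm plate, F_u = 450 MPa): end bolts L_c = 46 − 24/2 = 34, R_n = min(1.2×34×20×450, 2.4×22×20×450) = 367.2 kN/bolt; interior L_c = 76 − 24 = 52, R_n = 475.2 kN/bolt. φR_n = 0.75 × (2×367.2 + 6×475.2) = 2689.2 kN.
Tension yield (gross): A_g = 200×20 = 4000 mm². φR_n = 0.90 × 345 × 4000 = 1242.0 kN.
Governing: min(1320.6, 2689.2, 1242.0) = 1242.0 kN → gross-section yield.

1242.0 kN (gross-section yield governs)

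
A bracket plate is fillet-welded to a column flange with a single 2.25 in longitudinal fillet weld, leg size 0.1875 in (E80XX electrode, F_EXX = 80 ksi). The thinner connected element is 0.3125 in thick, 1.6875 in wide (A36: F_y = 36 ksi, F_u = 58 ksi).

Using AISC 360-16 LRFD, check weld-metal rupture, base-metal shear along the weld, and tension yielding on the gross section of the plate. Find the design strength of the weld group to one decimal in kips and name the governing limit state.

Weld metal: throat = 0.707×0.1875 = 0.13256 in, L = 2.25 in. φR_n = 0.75 × 0.6 × 80 × 0.13256 × 2.25 = 10.7 kips.
Base metal shear (0.3125 in plate): yield φR_n = 1.0×0.6×36×0.3125×2.25 = 15.2 kips; rupture φR_n = 0.75×0.6×58×0.3125×2.25 = 18.4 kips; take 15.2 kips (yield).
Tension yield (gross): A_g = 1.6875×0.3125 = 0.52734 in². φR_n = 0.90 × 36 × 0.52734 = 17.1 kips.
Governing: min(10.7, 15.2, 17.1) = 10.7 kips → weld metal.

10.7 kips (weld metal governs)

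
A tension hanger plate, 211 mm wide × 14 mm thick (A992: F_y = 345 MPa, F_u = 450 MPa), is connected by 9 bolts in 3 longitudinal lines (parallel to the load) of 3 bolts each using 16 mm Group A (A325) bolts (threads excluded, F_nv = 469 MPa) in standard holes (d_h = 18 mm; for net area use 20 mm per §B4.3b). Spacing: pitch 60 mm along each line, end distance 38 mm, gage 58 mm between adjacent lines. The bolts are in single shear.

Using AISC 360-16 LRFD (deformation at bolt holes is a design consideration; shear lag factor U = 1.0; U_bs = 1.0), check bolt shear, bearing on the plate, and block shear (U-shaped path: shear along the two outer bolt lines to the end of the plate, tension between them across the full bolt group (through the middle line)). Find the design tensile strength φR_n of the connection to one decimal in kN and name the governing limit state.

Bolt shear: A_b = π(16)²/4 = 201.06 mm². φR_n = 0.75 × 469 × 201.06 × 9 × 1 = 636.5 kN.
Bearing (14 mm plate, F_u = 450 MPa): end bolts L_c = 38 − 18/2 = 29, R_n = min(1.2×29×14×450, 2.4×16×14×450) = 219.24 kN/bolt; interior L_c = 60 − 18 = 42, R_n = 241.92 kN/bolt. φR_n = 0.75 × (3×219.24 + 6×241.92) = 1581.9 kN.
Block shear: shear path 2×[38+2×60] = 2×158 mm, A_gv = 4424, A_nv = 2×(158 − 2.5×20)×14 = 3024 mm²; tension across gage: (116 − 2×20)×14 = 1064 mm². R_n = min(0.6×450×3024, 0.6×345×4424) + 1.0×450×1064 = min(816.48, 915.77) + 478.8 = 1295.3 kN. φR_n = 0.75 × 1295.3 = 971.5 kN.
Governing: min(636.5, 1581.9, 971.5) = 636.5 kN → bolt shear.

636.5 kN (bolt shear governs)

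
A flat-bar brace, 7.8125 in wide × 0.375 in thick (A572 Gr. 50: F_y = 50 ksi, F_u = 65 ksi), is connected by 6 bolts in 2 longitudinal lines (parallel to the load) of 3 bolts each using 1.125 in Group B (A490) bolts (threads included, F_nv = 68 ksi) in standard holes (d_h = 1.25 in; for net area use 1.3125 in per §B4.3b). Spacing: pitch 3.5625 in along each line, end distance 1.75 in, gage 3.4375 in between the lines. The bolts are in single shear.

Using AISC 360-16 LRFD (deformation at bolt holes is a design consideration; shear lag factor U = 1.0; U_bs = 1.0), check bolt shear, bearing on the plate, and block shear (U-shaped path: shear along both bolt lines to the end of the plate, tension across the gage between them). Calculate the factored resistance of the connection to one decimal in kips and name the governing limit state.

161.6 kips (block shear governs)

Bolt shear: A_b = π(1.125)²/4 = 0.99402 in². φR_n = 0.75 × 68 × 0.99402 × 6 × 1 = 304.2 kips.
Bearing (0.375 in plate, F_u = 65 ksi): end bolts L_c = 1.75 − 1.25/2 = 1.125, R_n = min(1.2×1.125×0.375×65, 2.4×1.125×0.375×65) = 32.906 kips/bolt; interior L_c = 3.5625 − 1.25 = 2.3125, R_n = 65.813 kips/bolt. φR_n = 0.75 × (2×32.906 + 4×65.813) = 246.8 kips.
Block shear: shear path 2×[1.75+2×3.5625] = 2×8.875 in, A_gv = 6.6563, A_nv = 2×(8.875 − 2.5×1.3125)×0.375 = 4.1953 in²; tension across gage: (3.4375 − 1×1.3125)×0.375 = 0.79688 in². R_n = min(0.6×65×4.1953, 0.6×50×6.6563) + 1.0×65×0.79688 = min(163.62, 199.69) + 51.797 = 215.42 kips. φR_n = 0.75 × 215.42 = 161.6 kips.
Governing: min(304.2, 246.8, 161.6) = 161.6 kips → block shear.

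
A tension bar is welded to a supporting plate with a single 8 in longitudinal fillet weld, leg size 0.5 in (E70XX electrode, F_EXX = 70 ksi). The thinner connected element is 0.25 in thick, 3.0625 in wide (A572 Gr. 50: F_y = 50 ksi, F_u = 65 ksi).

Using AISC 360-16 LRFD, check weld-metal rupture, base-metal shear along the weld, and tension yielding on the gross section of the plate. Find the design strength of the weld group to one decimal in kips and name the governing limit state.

Weld metal: throat = 0.707×0.5 = 0.3535 in, L = 8 in. φR_n = 0.75 × 0.6 × 70 × 0.3535 × 8 = 89.1 kips.
Base metal shear (0.25 in plate): yield φR_n = 1.0×0.6×50×0.25×8 = 60.0 kips; rupture φR_n = 0.75×0.6×65×0.25×8 = 58.5 kips; take 58.5 kips (rupture).
Tension yield (gross): A_g = 3.0625×0.25 = 0.76563 in². φR_n = 0.90 × 50 × 0.76563 = 34.5 kips.
Governing: min(89.1, 58.5, 34.5) = 34.5 kips → gross-section yield.

34.5 kips (gross-section yield governs)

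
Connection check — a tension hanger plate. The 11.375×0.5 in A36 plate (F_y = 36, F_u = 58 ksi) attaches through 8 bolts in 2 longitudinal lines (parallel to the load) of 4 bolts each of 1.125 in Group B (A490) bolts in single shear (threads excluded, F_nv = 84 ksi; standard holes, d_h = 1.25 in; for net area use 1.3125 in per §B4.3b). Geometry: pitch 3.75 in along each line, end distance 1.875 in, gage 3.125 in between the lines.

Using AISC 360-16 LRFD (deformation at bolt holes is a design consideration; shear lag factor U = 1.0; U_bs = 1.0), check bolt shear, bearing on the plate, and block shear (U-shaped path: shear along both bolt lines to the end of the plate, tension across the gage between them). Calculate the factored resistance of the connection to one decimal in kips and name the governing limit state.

Bolt shear: A_b = π(1.125)²/4 = 0.99402 in². φR_n = 0.75 × 84 × 0.99402 × 8 × 1 = 501.0 kips.
Bearing (0.5 in plate, F_u = 58 ksi): end bolts L_c = 1.875 − 1.25/2 = 1.25, R_n = min(1.2×1.25×0.5×58, 2.4×1.125×0.5×58) = 43.5 kips/bolt; interior L_c = 3.75 − 1.25 = 2.5, R_n = 78.3 kips/bolt. φR_n = 0.75 × (2×43.5 + 6×78.3) = 417.6 kips.
Block shear: shear path 2×[1.875+3×3.75] = 2×13.125 in, A_gv = 13.125, A_nv = 2×(13.125 − 3.5×1.3125)×0.5 = 8.5313 in²; tension across gage: (3.125 − 1×1.3125)×0.5 = 0.90625 in². R_n = min(0.6×58×8.5313, 0.6×36×13.125) + 1.0×58×0.90625 = min(296.89, 283.5) + 52.563 = 336.06 kips. φR_n = 0.75 × 336.06 = 252.0 kips.
Governing: min(501.0, 417.6, 252.0) = 252.0 kips → block shear.

252.0 kips (block shear governs)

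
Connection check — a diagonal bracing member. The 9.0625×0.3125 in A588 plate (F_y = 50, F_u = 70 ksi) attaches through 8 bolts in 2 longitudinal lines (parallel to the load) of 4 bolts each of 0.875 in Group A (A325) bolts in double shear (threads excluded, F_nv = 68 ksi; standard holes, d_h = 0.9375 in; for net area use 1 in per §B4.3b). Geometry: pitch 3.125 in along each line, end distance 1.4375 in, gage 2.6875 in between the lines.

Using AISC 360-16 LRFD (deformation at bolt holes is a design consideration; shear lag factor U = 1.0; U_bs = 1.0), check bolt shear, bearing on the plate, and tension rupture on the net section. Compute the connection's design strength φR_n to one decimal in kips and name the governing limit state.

Bolt shear: A_b = π(0.875)²/4 = 0.60132 in². φR_n = 0.75 × 68 × 0.60132 × 8 × 2 = 490.7 kips.
Bearing (0.3125 in plate, F_u = 70 ksi): end bolts L_c = 1.4375 − 0.9375/2 = 0.96875, R_n = min(1.2×0.96875×0.3125×70, 2.4×0.875×0.3125×70) = 25.43 kips/bolt; interior L_c = 3.125 − 0.9375 = 2.1875, R_n = 45.938 kips/bolt. φR_n = 0.75 × (2×25.43 + 6×45.938) = 244.9 kips.
Tension rupture (net): A_n = (9.0625 − 2×1)×0.3125 = 2.207 in² (U = 1.0, A_e = A_n). φR_n = 0.75 × 70 × 2.207 = 115.9 kips.
Governing: min(490.7, 244.9, 115.9) = 115.9 kips → net-section rupture.

115.9 kips (net-section rupture governs)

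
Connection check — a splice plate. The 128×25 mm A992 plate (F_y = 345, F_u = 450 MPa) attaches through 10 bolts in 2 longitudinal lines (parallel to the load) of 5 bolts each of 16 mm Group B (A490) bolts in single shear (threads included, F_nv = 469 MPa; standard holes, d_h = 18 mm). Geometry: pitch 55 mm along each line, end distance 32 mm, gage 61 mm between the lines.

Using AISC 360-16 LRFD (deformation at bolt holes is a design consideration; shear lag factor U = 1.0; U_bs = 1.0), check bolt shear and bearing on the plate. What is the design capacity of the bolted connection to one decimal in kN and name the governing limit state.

707.2 kN (bolt shear governs)

Bolt shear: A_b = π(16)²/4 = 201.06 mm². φR_n = 0.75 × 469 × 201.06 × 10 × 1 = 707.2 kN.
Bearing (25 mm plate, F_u = 450 MPa): end bolts L_c = 32 − 18/2 = 23, R_n = min(1.2×23×25×450, 2.4×16×25×450) = 310.5 kN/bolt; interior L_c = 55 − 18 = 37, R_n = 432 kN/bolt. φR_n = 0.75 × (2×310.5 + 8×432) = 3057.8 kN.
Governing: min(707.2, 3057.8) = 707.2 kN → bolt shear.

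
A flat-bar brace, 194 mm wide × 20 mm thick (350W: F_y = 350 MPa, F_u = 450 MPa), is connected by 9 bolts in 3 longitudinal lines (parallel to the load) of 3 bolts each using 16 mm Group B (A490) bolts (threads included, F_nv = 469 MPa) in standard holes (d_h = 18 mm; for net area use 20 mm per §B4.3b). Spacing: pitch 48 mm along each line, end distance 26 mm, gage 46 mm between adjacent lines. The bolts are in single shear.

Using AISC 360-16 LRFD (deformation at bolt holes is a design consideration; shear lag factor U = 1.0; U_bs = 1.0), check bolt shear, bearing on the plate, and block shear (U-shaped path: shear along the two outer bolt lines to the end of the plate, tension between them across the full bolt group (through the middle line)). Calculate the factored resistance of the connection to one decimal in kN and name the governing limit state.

636.5 kN (bolt shear governs)

Bolt shear: A_b = π(16)²/4 = 201.06 mm². φR_n = 0.75 × 469 × 201.06 × 9 × 1 = 636.5 kN.
Bearing (20 mm plate, F_u = 450 MPa): end bolts L_c = 26 − 18/2 = 17, R_n = min(1.2×17×20×450, 2.4×16×20×450) = 183.6 kN/bolt; interior L_c = 48 − 18 = 30, R_n = 324 kN/bolt. φR_n = 0.75 × (3×183.6 + 6×324) = 1871.1 kN.
Block shear: shear path 2×[26+2×48] = 2×122 mm, A_gv = 4880, A_nv = 2×(122 − 2.5×20)×20 = 2880 mm²; tension across gage: (92 − 2×20)×20 = 1040 mm². R_n = min(0.6×450×2880, 0.6×350×4880) + 1.0×450×1040 = min(777.6, 1024.8) + 468 = 1245.6 kN. φR_n = 0.75 × 1245.6 = 934.2 kN.
Governing: min(636.5, 1871.1, 934.2) = 636.5 kN → bolt shear.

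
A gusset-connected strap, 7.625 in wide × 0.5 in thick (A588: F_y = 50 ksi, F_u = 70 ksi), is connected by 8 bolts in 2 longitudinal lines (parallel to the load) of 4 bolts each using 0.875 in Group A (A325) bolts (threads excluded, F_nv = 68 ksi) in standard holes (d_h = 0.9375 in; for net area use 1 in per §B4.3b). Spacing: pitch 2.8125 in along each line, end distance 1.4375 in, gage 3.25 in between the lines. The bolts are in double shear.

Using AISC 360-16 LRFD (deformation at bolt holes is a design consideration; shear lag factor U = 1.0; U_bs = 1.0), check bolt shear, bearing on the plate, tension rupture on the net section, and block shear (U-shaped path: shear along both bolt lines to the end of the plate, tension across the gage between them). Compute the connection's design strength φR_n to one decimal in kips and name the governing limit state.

147.7 kips (net-section rupture governs)

Bolt shear: A_b = π(0.875)²/4 = 0.60132 in². φR_n = 0.75 × 68 × 0.60132 × 8 × 2 = 490.7 kips.
Bearing (0.5 in plate, F_u = 70 ksi): end bolts L_c = 1.4375 − 0.9375/2 = 0.96875, R_n = min(1.2×0.96875×0.5×70, 2.4×0.875×0.5×70) = 40.688 kips/bolt; interior L_c = 2.8125 − 0.9375 = 1.875, R_n = 73.5 kips/bolt. φR_n = 0.75 × (2×40.688 + 6×73.5) = 391.8 kips.
Tension rupture (net): A_n = (7.625 − 2×1)×0.5 = 2.8125 in² (U = 1.0, A_e = A_n). φR_n = 0.75 × 70 × 2.8125 = 147.7 kips.
Block shear: shear path 2×[1.4375+3×2.8125] = 2×9.875 in, A_gv = 9.875, A_nv = 2×(9.875 − 3.5×1)×0.5 = 6.375 in²; tension across gage: (3.25 − 1×1)×0.5 = 1.125 in². R_n = min(0.6×70×6.375, 0.6×50×9.875) + 1.0×70×1.125 = min(267.75, 296.25) + 78.75 = 346.5 kips. φR_n = 0.75 × 346.5 = 259.9 kips.
Governing: min(490.7, 391.8, 147.7, 259.9) = 147.7 kips → net-section rupture.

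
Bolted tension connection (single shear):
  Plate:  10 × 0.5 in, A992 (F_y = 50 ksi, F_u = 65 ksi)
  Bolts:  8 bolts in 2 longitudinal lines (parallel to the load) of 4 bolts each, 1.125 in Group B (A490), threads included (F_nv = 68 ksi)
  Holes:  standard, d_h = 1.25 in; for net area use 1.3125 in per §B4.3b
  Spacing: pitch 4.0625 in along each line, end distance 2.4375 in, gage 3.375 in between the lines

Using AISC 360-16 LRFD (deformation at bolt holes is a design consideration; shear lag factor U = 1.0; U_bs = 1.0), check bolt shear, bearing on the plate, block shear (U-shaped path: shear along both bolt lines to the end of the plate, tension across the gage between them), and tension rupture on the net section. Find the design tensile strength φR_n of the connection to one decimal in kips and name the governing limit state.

Bolt shear: A_b = π(1.125)²/4 = 0.99402 in². φR_n = 0.75 × 68 × 0.99402 × 8 × 1 = 405.6 kips.
Bearing (0.5 in plate, F_u = 65 ksi): end bolts L_c = 2.4375 − 1.25/2 = 1.8125, R_n = min(1.2×1.8125×0.5×65, 2.4×1.125×0.5×65) = 70.688 kips/bolt; interior L_c = 4.0625 − 1.25 = 2.8125, R_n = 87.75 kips/bolt. φR_n = 0.75 × (2×70.688 + 6×87.75) = 500.9 kips.
Block shear: shear path 2×[2.4375+3×4.0625] = 2×14.625 in, A_gv = 14.625, A_nv = 2×(14.625 − 3.5×1.3125)×0.5 = 10.031 in²; tension across gage: (3.375 − 1×1.3125)×0.5 = 1.0313 in². R_n = min(0.6×65×10.031, 0.6×50×14.625) + 1.0×65×1.0313 = min(391.21, 438.75) + 67.035 = 458.25 kips. φR_n = 0.75 × 458.25 = 343.7 kips.
Tension rupture (net): A_n = (10 − 2×1.3125)×0.5 = 3.6875 in² (U = 1.0, A_e = A_n). φR_n = 0.75 × 65 × 3.6875 = 179.8 kips.
Governing: min(405.6, 500.9, 343.7, 179.8) = 179.8 kips → net-section rupture.

179.8 kips (net-section rupture governs)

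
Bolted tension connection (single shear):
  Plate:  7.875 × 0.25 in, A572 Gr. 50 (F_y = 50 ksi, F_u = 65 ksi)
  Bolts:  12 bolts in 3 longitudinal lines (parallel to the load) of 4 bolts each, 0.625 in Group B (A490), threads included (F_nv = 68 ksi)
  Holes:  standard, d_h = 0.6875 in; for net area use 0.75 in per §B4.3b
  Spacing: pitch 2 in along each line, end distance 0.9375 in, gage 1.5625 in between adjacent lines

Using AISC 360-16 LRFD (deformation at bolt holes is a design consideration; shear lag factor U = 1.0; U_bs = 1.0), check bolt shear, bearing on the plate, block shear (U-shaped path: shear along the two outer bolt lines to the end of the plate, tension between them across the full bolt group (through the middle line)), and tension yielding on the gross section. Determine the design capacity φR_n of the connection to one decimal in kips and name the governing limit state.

82.9 kips (block shear governs)

Bolt shear: A_b = π(0.625)²/4 = 0.3068 in². φR_n = 0.75 × 68 × 0.3068 × 12 × 1 = 187.8 kips.
Bearing (0.25 in plate, F_u = 65 ksi): end bolts L_c = 0.9375 − 0.6875/2 = 0.59375, R_n = min(1.2×0.59375×0.25×65, 2.4×0.625×0.25×65) = 11.578 kips/bolt; interior L_c = 2 − 0.6875 = 1.3125, R_n = 24.375 kips/bolt. φR_n = 0.75 × (3×11.578 + 9×24.375) = 190.6 kips.
Block shear: shear path 2×[0.9375+3×2] = 2×6.9375 in, A_gv = 3.4688, A_nv = 2×(6.9375 − 3.5×0.75)×0.25 = 2.1563 in²; tension across gage: (3.125 − 2×0.75)×0.25 = 0.40625 in². R_n = min(0.6×65×2.1563, 0.6×50×3.4688) + 1.0×65×0.40625 = min(84.096, 104.06) + 26.406 = 110.5 kips. φR_n = 0.75 × 110.5 = 82.9 kips.
Tension yield (gross): A_g = 7.875×0.25 = 1.9688 in². φR_n = 0.90 × 50 × 1.9688 = 88.6 kips.
Governing: min(187.8, 190.6, 82.9, 88.6) = 82.9 kips → block shear.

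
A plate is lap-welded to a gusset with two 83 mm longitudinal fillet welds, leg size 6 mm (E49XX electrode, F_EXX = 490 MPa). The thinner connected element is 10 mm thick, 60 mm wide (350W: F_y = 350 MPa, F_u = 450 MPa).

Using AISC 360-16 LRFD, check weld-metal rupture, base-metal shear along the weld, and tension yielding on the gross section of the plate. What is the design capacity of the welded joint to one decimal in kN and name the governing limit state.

155.3 kN (weld metal governs)

Weld metal: throat = 0.707×6 = 4.242 mm, L = 2×83 = 166 mm. φR_n = 0.75 × 0.6 × 490 × 4.242 × 166 = 155.3 kN.
Base metal shear (10 mm plate): yield φR_n = 1.0×0.6×350×10×166 = 348.6 kN; rupture φR_n = 0.75×0.6×450×10×166 = 336.2 kN; take 336.2 kN (rupture).
Tension yield (gross): A_g = 60×10 = 600 mm². φR_n = 0.90 × 350 × 600 = 189.0 kN.
Governing: min(155.3, 336.2, 189.0) = 155.3 kN → weld metal.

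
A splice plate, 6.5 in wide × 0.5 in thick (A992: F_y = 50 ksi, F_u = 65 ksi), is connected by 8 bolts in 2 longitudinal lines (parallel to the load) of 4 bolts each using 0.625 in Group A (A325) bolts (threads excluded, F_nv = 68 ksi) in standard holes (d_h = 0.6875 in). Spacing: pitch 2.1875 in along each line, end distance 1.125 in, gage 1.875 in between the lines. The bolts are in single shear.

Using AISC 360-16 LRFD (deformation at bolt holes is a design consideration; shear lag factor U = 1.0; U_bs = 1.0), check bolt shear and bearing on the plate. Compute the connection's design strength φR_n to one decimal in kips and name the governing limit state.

125.2 kips (bolt shear governs)

Bolt shear: A_b = π(0.625)²/4 = 0.3068 in². φR_n = 0.75 × 68 × 0.3068 × 8 × 1 = 125.2 kips.
Bearing (0.5 in plate, F_u = 65 ksi): end bolts L_c = 1.125 − 0.6875/2 = 0.78125, R_n = min(1.2×0.78125×0.5×65, 2.4×0.625×0.5×65) = 30.469 kips/bolt; interior L_c = 2.1875 − 0.6875 = 1.5, R_n = 48.75 kips/bolt. φR_n = 0.75 × (2×30.469 + 6×48.75) = 265.1 kips.
Governing: min(125.2, 265.1) = 125.2 kips → bolt shear.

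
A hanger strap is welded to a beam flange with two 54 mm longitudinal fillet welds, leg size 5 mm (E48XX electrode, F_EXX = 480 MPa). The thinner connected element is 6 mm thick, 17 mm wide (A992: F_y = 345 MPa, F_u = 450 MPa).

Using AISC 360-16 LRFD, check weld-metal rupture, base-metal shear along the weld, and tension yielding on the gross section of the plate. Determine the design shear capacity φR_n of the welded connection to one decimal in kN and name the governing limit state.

31.7 kN (gross-section yield governs)

Weld metal: throat = 0.707×5 = 3.535 mm, L = 2×54 = 108 mm. φR_n = 0.75 × 0.6 × 480 × 3.535 × 108 = 82.5 kN.
Base metal shear (6 mm plate): yield φR_n = 1.0×0.6×345×6×108 = 134.1 kN; rupture φR_n = 0.75×0.6×450×6×108 = 131.2 kN; take 131.2 kN (rupture).
Tension yield (gross): A_g = 17×6 = 102 mm². φR_n = 0.90 × 345 × 102 = 31.7 kN.
Governing: min(82.5, 131.2, 31.7) = 31.7 kN → gross-section yield.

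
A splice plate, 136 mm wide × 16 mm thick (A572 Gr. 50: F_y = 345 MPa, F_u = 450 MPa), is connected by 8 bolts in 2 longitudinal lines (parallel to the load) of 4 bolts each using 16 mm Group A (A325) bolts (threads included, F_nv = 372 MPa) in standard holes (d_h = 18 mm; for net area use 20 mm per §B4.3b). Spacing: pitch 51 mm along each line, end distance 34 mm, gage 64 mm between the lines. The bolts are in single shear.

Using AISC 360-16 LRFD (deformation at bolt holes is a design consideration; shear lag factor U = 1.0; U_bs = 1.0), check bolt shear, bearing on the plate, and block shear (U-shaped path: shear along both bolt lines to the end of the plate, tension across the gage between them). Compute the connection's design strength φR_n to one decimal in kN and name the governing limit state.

Bolt shear: A_b = π(16)²/4 = 201.06 mm². φR_n = 0.75 × 372 × 201.06 × 8 × 1 = 448.8 kN.
Bearing (16 mm plate, F_u = 450 MPa): end bolts L_c = 34 − 18/2 = 25, R_n = min(1.2×25×16×450, 2.4×16×16×450) = 216 kN/bolt; interior L_c = 51 − 18 = 33, R_n = 276.48 kN/bolt. φR_n = 0.75 × (2×216 + 6×276.48) = 1568.2 kN.
Block shear: shear path 2×[34+3×51] = 2×187 mm, A_gv = 5984, A_nv = 2×(187 − 3.5×20)×16 = 3744 mm²; tension across gage: (64 − 1×20)×16 = 704 mm². R_n = min(0.6×450×3744, 0.6×345×5984) + 1.0×450×704 = min(1010.9, 1238.7) + 316.8 = 1327.7 kN. φR_n = 0.75 × 1327.7 = 995.8 kN.
Governing: min(448.8, 1568.2, 995.8) = 448.8 kN → bolt shear.

448.8 kN (bolt shear governs)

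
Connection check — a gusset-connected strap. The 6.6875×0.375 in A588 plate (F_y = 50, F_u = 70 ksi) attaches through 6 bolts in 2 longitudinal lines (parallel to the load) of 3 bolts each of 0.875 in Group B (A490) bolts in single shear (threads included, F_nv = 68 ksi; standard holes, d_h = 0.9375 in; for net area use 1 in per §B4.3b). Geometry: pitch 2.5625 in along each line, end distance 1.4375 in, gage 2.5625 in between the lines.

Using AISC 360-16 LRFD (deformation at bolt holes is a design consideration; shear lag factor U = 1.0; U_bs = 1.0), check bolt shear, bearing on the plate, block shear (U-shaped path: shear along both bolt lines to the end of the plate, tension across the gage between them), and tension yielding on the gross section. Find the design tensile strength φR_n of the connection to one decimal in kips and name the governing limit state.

Bolt shear: A_b = π(0.875)²/4 = 0.60132 in². φR_n = 0.75 × 68 × 0.60132 × 6 × 1 = 184.0 kips.
Bearing (0.375 in plate, F_u = 70 ksi): end bolts L_c = 1.4375 − 0.9375/2 = 0.96875, R_n = min(1.2×0.96875×0.375×70, 2.4×0.875×0.375×70) = 30.516 kips/bolt; interior L_c = 2.5625 − 0.9375 = 1.625, R_n = 51.188 kips/bolt. φR_n = 0.75 × (2×30.516 + 4×51.188) = 199.3 kips.
Block shear: shear path 2×[1.4375+2×2.5625] = 2×6.5625 in, A_gv = 4.9219, A_nv = 2×(6.5625 − 2.5×1)×0.375 = 3.0469 in²; tension across gage: (2.5625 − 1×1)×0.375 = 0.58594 in². R_n = min(0.6×70×3.0469, 0.6×50×4.9219) + 1.0×70×0.58594 = min(127.97, 147.66) + 41.016 = 168.99 kips. φR_n = 0.75 × 168.99 = 126.7 kips.
Tension yield (gross): A_g = 6.6875×0.375 = 2.5078 in². φR_n = 0.90 × 50 × 2.5078 = 112.9 kips.
Governing: min(184.0, 199.3, 126.7, 112.9) = 112.9 kips → gross-section yield.

112.9 kips (gross-section yield governs)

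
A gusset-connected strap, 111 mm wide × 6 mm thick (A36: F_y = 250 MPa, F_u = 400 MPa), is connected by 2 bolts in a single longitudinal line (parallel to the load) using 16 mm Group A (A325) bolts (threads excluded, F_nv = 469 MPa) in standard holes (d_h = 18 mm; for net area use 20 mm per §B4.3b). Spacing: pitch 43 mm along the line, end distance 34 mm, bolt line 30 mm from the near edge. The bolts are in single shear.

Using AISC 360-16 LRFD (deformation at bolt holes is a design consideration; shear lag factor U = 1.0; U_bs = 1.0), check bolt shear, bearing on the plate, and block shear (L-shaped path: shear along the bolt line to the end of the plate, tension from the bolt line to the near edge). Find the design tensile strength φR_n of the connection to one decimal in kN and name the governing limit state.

86.8 kN (block shear governs)

Bolt shear: A_b = π(16)²/4 = 201.06 mm². φR_n = 0.75 × 469 × 201.06 × 2 × 1 = 141.4 kN.
Bearing (6 mm plate, F_u = 400 MPa): end bolts L_c = 34 − 18/2 = 25, R_n = min(1.2×25×6×400, 2.4×16×6×400) = 72 kN/bolt; interior L_c = 43 − 18 = 25, R_n = 72 kN/bolt. φR_n = 0.75 × (1×72 + 1×72) = 108.0 kN.
Block shear: shear path 1×[34+1×43] = 1×77 mm, A_gv = 462, A_nv = 1×(77 − 1.5×20)×6 = 282 mm²; tension to near edge: (30 − 0.5×20)×6 = 120 mm². R_n = min(0.6×400×282, 0.6×250×462) + 1.0×400×120 = min(67.68, 69.3) + 48 = 115.68 kN. φR_n = 0.75 × 115.68 = 86.8 kN.
Governing: min(141.4, 108.0, 86.8) = 86.8 kN → block shear.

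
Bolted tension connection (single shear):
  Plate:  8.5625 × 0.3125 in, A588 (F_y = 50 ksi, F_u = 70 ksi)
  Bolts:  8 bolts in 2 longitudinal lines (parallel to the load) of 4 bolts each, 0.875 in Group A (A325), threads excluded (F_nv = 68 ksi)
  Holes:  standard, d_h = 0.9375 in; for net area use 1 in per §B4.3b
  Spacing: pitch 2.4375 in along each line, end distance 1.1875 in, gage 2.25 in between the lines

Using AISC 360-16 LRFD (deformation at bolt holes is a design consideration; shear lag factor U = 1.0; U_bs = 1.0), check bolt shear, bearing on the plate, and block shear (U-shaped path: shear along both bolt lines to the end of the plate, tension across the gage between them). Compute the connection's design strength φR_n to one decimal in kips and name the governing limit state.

Bolt shear: A_b = π(0.875)²/4 = 0.60132 in². φR_n = 0.75 × 68 × 0.60132 × 8 × 1 = 245.3 kips.
Bearing (0.3125 in plate, F_u = 70 ksi): end bolts L_c = 1.1875 − 0.9375/2 = 0.71875, R_n = min(1.2×0.71875×0.3125×70, 2.4×0.875×0.3125×70) = 18.867 kips/bolt; interior L_c = 2.4375 − 0.9375 = 1.5, R_n = 39.375 kips/bolt. φR_n = 0.75 × (2×18.867 + 6×39.375) = 205.5 kips.
Block shear: shear path 2×[1.1875+3×2.4375] = 2×8.5 in, A_gv = 5.3125, A_nv = 2×(8.5 − 3.5×1)×0.3125 = 3.125 in²; tension across gage: (2.25 − 1×1)×0.3125 = 0.39063 in². R_n = min(0.6×70×3.125, 0.6×50×5.3125) + 1.0×70×0.39063 = min(131.25, 159.38) + 27.344 = 158.59 kips. φR_n = 0.75 × 158.59 = 118.9 kips.
Governing: min(245.3, 205.5, 118.9) = 118.9 kips → block shear.

118.9 kips (block shear governs)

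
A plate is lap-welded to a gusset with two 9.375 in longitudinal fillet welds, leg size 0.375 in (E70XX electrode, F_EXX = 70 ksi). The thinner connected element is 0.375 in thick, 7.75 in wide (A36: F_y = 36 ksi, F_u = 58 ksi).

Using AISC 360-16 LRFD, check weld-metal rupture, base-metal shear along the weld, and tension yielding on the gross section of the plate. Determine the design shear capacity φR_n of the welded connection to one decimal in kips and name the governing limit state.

Weld metal: throat = 0.707×0.375 = 0.26513 in, L = 2×9.375 = 18.75 in. φR_n = 0.75 × 0.6 × 70 × 0.26513 × 18.75 = 156.6 kips.
Base metal shear (0.375 in plate): yield φR_n = 1.0×0.6×36×0.375×18.75 = 151.9 kips; rupture φR_n = 0.75×0.6×58×0.375×18.75 = 183.5 kips; take 151.9 kips (yield).
Tension yield (gross): A_g = 7.75×0.375 = 2.9063 in². φR_n = 0.90 × 36 × 2.9063 = 94.2 kips.
Governing: min(156.6, 151.9, 94.2) = 94.2 kips → gross-section yield.

94.2 kips (gross-section yield governs)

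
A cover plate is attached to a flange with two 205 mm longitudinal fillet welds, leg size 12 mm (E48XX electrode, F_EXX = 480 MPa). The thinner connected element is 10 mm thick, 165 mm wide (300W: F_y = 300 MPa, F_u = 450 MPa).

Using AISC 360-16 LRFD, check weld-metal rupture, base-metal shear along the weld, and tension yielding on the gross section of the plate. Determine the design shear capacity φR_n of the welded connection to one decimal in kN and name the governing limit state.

445.5 kN (gross-section yield governs)

Weld metal: throat = 0.707×12 = 8.484 mm, L = 2×205 = 410 mm. φR_n = 0.75 × 0.6 × 480 × 8.484 × 410 = 751.3 kN.
Base metal shear (10 mm plate): yield φR_n = 1.0×0.6×300×10×410 = 738.0 kN; rupture φR_n = 0.75×0.6×450×10×410 = 830.3 kN; take 738.0 kN (yield).
Tension yield (gross): A_g = 165×10 = 1650 mm². φR_n = 0.90 × 300 × 1650 = 445.5 kN.
Governing: min(751.3, 738.0, 445.5) = 445.5 kN → gross-section yield.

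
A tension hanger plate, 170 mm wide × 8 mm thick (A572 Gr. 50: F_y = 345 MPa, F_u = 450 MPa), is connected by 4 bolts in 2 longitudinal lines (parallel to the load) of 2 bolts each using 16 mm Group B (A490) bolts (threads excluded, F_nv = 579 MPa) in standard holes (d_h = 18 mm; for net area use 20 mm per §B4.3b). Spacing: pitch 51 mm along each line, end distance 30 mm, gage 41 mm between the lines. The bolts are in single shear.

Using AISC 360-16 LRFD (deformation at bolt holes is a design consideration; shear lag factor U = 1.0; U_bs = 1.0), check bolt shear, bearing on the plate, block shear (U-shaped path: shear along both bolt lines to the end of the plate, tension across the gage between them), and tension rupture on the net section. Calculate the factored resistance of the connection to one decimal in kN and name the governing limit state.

Bolt shear: A_b = π(16)²/4 = 201.06 mm². φR_n = 0.75 × 579 × 201.06 × 4 × 1 = 349.2 kN.
Bearing (8 mm plate, F_u = 450 MPa): end bolts L_c = 30 − 18/2 = 21, R_n = min(1.2×21×8×450, 2.4×16×8×450) = 90.72 kN/bolt; interior L_c = 51 − 18 = 33, R_n = 138.24 kN/bolt. φR_n = 0.75 × (2×90.72 + 2×138.24) = 343.4 kN.
Block shear: shear path 2×[30+1×51] = 2×81 mm, A_gv = 1296, A_nv = 2×(81 − 1.5×20)×8 = 816 mm²; tension across gage: (41 − 1×20)×8 = 168 mm². R_n = min(0.6×450×816, 0.6×345×1296) + 1.0×450×168 = min(220.32, 268.27) + 75.6 = 295.92 kN. φR_n = 0.75 × 295.92 = 221.9 kN.
Tension rupture (net): A_n = (170 − 2×20)×8 = 1040 mm² (U = 1.0, A_e = A_n). φR_n = 0.75 × 450 × 1040 = 351.0 kN.
Governing: min(349.2, 343.4, 221.9, 351.0) = 221.9 kN → block shear.

221.9 kN (block shear governs)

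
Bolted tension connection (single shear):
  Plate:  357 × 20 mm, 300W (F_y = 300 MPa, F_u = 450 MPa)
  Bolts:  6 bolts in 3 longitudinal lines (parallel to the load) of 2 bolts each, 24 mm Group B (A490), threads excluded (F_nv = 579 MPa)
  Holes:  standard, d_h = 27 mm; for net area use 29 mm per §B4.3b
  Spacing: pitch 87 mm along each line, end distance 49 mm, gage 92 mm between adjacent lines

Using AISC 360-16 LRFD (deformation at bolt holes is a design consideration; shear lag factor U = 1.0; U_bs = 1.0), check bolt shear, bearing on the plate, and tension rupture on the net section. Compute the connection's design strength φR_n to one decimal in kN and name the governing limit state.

1178.7 kN (bolt shear governs)

Bolt shear: A_b = π(24)²/4 = 452.39 mm². φR_n = 0.75 × 579 × 452.39 × 6 × 1 = 1178.7 kN.
Bearing (20 mm plate, F_u = 450 MPa): end bolts L_c = 49 − 27/2 = 35.5, R_n = min(1.2×35.5×20×450, 2.4×24×20×450) = 383.4 kN/bolt; interior L_c = 87 − 27 = 60, R_n = 518.4 kN/bolt. φR_n = 0.75 × (3×383.4 + 3×518.4) = 2029.1 kN.
Tension rupture (net): A_n = (357 − 3×29)×20 = 5400 mm² (U = 1.0, A_e = A_n). φR_n = 0.75 × 450 × 5400 = 1822.5 kN.
Governing: min(1178.7, 2029.1, 1822.5) = 1178.7 kN → bolt shear.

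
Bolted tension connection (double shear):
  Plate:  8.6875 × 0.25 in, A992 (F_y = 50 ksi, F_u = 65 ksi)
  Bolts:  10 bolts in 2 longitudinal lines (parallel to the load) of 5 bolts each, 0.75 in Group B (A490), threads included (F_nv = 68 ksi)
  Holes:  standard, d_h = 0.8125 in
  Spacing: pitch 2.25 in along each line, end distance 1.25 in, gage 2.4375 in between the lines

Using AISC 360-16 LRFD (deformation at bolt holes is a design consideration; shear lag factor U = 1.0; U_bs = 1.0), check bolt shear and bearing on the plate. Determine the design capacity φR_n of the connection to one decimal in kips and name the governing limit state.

192.9 kips (bearing governs)

Bolt shear: A_b = π(0.75)²/4 = 0.44179 in². φR_n = 0.75 × 68 × 0.44179 × 10 × 2 = 450.6 kips.
Bearing (0.25 in plate, F_u = 65 ksi): end bolts L_c = 1.25 − 0.8125/2 = 0.84375, R_n = min(1.2×0.84375×0.25×65, 2.4×0.75×0.25×65) = 16.453 kips/bolt; interior L_c = 2.25 − 0.8125 = 1.4375, R_n = 28.031 kips/bolt. φR_n = 0.75 × (2×16.453 + 8×28.031) = 192.9 kips.
Governing: min(450.6, 192.9) = 192.9 kips → bearing.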